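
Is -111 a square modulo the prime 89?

(-111/89)
  = (111/89)    [89 ≡ 1 mod 4 ⇒ (-1/89) = +1]
  = (22/89)    [111 ≡ 22 mod 89]
  = (11/89)    [89 ≡ 1 mod 8 ⇒ (2/89) = +1]
  = (89/11)    [QR: 89 ≡ 1 mod 4, sign kept]
  = (1/11)    [89 ≡ 1 mod 11]
  = 1    [(1/11) = 1]
The Legendre symbol is 1, so x^2 ≡ -111 (mod 89) has solution.

yes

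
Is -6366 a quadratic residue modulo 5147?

yes

Reduce the numerator: -6366 ≡ 3928 (mod 5147), so (-6366|5147) = (3928|5147).
Factor out 2: 3928 = 2^3·491. Since 5147 ≡ 3 (mod 8), (2|5147) = -1, and (2|5147)^3 = -1. Now have -(491|5147).
Both 491 ≡ 3 and 5147 ≡ 3 (mod 4), so reciprocity gives (491|5147) = -(5147|491). Reduce: 5147 ≡ 237 (mod 491). Now have (237|491).
237 ≡ 1 (mod 4), so quadratic reciprocity gives (237|491) = (491|237). Reduce: 491 ≡ 17 (mod 237). Now have (17|237).
17 ≡ 1 (mod 4), so quadratic reciprocity gives (17|237) = (237|17). Reduce: 237 ≡ 16 (mod 17). Now have (16|17).
Factor out 2: 16 = 2^4. Since 17 ≡ 1 (mod 8), (2|17) = +1, and (2|17)^4 = +1. Now have (1|17).
(1|17) = 1. Collecting the sign factors: 1.
The Legendre symbol is 1, so x^2 ≡ -6366 (mod 5147) has solution.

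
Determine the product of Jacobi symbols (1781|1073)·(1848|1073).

1

By multiplicativity, (1781·1848|1073) = (1781|1073)·(1848|1073).
First factor (1781|1073):
(1781|1073)
  = (708|1073)    [1781 ≡ 708 mod 1073]
  = (177|1073)    [1073 ≡ 1 mod 8 ⇒ (2|1073)^2 = +1]
  = (1073|177)    [QR: 177 ≡ 1 mod 4, sign kept]
  = (11|177)    [1073 ≡ 11 mod 177]
  = (177|11)    [QR: 177 ≡ 1 mod 4, sign kept]
  = (1|11)    [177 ≡ 1 mod 11]
  = 1    [(1|11) = 1]
Second factor (1848|1073):
(1848|1073)
  = (775|1073)    [1848 ≡ 775 mod 1073]
  = (1073|775)    [QR: 1073 ≡ 1 mod 4, sign kept]
  = (298|775)    [1073 ≡ 298 mod 775]
  = (149|775)    [775 ≡ 7 mod 8 ⇒ (2|775) = +1]
  = (775|149)    [QR: 149 ≡ 1 mod 4, sign kept]
  = (30|149)    [775 ≡ 30 mod 149]
  = -(15|149)    [149 ≡ 5 mod 8 ⇒ (2|149) = -1]
  = -(149|15)    [QR: 149 ≡ 1 mod 4, sign kept]
  = -(14|15)    [149 ≡ 14 mod 15]
  = -(7|15)    [15 ≡ 7 mod 8 ⇒ (2|15) = +1]
  = (15|7)    [QR: both ≡ 3 mod 4, sign flips]
  = (1|7)    [15 ≡ 1 mod 7]
  = 1    [(1|7) = 1]
Product: (1)·(1) = 1.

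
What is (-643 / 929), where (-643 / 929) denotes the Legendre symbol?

Pull out -1: (-643 / 929) = (-1 / 929)·(643 / 929). Since 929 ≡ 1 (mod 4), (-1 / 929) = +1. Now have (643 / 929).
929 ≡ 1 (mod 4), so quadratic reciprocity gives (643 / 929) = (929 / 643). Reduce: 929 ≡ 286 (mod 643). Now have (286 / 643).
Factor out 2: 286 = 2·143. Since 643 ≡ 3 (mod 8), (2 / 643) = -1. Now have -(143 / 643).
Both 143 ≡ 3 and 643 ≡ 3 (mod 4), so reciprocity gives (143 / 643) = -(643 / 143). Reduce: 643 ≡ 71 (mod 143). Now have (71 / 143).
Both 71 ≡ 3 and 143 ≡ 3 (mod 4), so reciprocity gives (71 / 143) = -(143 / 71). Reduce: 143 ≡ 1 (mod 71). Now have -(1 / 71).
(1 / 71) = 1. Collecting the sign factors: -1.

-1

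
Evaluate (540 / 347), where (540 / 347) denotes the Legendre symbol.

(540 / 347)
  = (193 / 347)    [540 ≡ 193 mod 347]
  = (347 / 193)    [QR: 193 ≡ 1 mod 4, sign kept]
  = (154 / 193)    [347 ≡ 154 mod 193]
  = (77 / 193)    [193 ≡ 1 mod 8 ⇒ (2 / 193) = +1]
  = (193 / 77)    [QR: 77 ≡ 1 mod 4, sign kept]
  = (39 / 77)    [193 ≡ 39 mod 77]
  = (77 / 39)    [QR: 77 ≡ 1 mod 4, sign kept]
  = (38 / 39)    [77 ≡ 38 mod 39]
  = (19 / 39)    [39 ≡ 7 mod 8 ⇒ (2 / 39) = +1]
  = -(39 / 19)    [QR: both ≡ 3 mod 4, sign flips]
  = -(1 / 19)    [39 ≡ 1 mod 19]
  = -1    [(1 / 19) = 1]

-1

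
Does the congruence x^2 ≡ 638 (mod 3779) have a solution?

no

(638/3779)
  = -(319/3779)    [3779 ≡ 3 mod 8 ⇒ (2/3779) = -1]
  = (3779/319)    [QR: both ≡ 3 mod 4, sign flips]
  = (270/319)    [3779 ≡ 270 mod 319]
  = (135/319)    [319 ≡ 7 mod 8 ⇒ (2/319) = +1]
  = -(319/135)    [QR: both ≡ 3 mod 4, sign flips]
  = -(49/135)    [319 ≡ 49 mod 135]
  = -(135/49)    [QR: 49 ≡ 1 mod 4, sign kept]
  = -(37/49)    [135 ≡ 37 mod 49]
  = -(49/37)    [QR: 37 ≡ 1 mod 4, sign kept]
  = -(12/37)    [49 ≡ 12 mod 37]
  = -(3/37)    [37 ≡ 5 mod 8 ⇒ (2/37)^2 = +1]
  = -(37/3)    [QR: 37 ≡ 1 mod 4, sign kept]
  = -(1/3)    [37 ≡ 1 mod 3]
  = -1    [(1/3) = 1]
The Legendre symbol is -1, so x^2 ≡ 638 (mod 3779) has no solution.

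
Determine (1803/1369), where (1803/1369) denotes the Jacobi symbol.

1

(1803/1369)
  = (434/1369)    [1803 ≡ 434 mod 1369]
  = (217/1369)    [1369 ≡ 1 mod 8 ⇒ (2/1369) = +1]
  = (1369/217)    [QR: 217 ≡ 1 mod 4, sign kept]
  = (67/217)    [1369 ≡ 67 mod 217]
  = (217/67)    [QR: 217 ≡ 1 mod 4, sign kept]
  = (16/67)    [217 ≡ 16 mod 67]
  = (1/67)    [67 ≡ 3 mod 8 ⇒ (2/67)^4 = +1]
  = 1    [(1/67) = 1]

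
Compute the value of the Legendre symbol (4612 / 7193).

(4612 / 7193)
  = (1153 / 7193)    [7193 ≡ 1 mod 8 ⇒ (2 / 7193)^2 = +1]
  = (7193 / 1153)    [QR: 1153 ≡ 1 mod 4, sign kept]
  = (275 / 1153)    [7193 ≡ 275 mod 1153]
  = (1153 / 275)    [QR: 1153 ≡ 1 mod 4, sign kept]
  = (53 / 275)    [1153 ≡ 53 mod 275]
  = (275 / 53)    [QR: 53 ≡ 1 mod 4, sign kept]
  = (10 / 53)    [275 ≡ 10 mod 53]
  = -(5 / 53)    [53 ≡ 5 mod 8 ⇒ (2 / 53) = -1]
  = -(53 / 5)    [QR: 5 ≡ 1 mod 4, sign kept]
  = -(3 / 5)    [53 ≡ 3 mod 5]
  = -(5 / 3)    [QR: 5 ≡ 1 mod 4, sign kept]
  = -(2 / 3)    [5 ≡ 2 mod 3]
  = (1 / 3)    [3 ≡ 3 mod 8 ⇒ (2 / 3) = -1]
  = 1    [(1 / 3) = 1]

1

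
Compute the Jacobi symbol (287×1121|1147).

By multiplicativity, (287·1121|1147) = (287|1147)·(1121|1147).
First factor (287|1147):
(287|1147)
  = -(1147|287)    [QR: both ≡ 3 mod 4, sign flips]
  = -(286|287)    [1147 ≡ 286 mod 287]
  = -(143|287)    [287 ≡ 7 mod 8 ⇒ (2|287) = +1]
  = (287|143)    [QR: both ≡ 3 mod 4, sign flips]
  = (1|143)    [287 ≡ 1 mod 143]
  = 1    [(1|143) = 1]
Second factor (1121|1147):
(1121|1147)
  = (1147|1121)    [QR: 1121 ≡ 1 mod 4, sign kept]
  = (26|1121)    [1147 ≡ 26 mod 1121]
  = (13|1121)    [1121 ≡ 1 mod 8 ⇒ (2|1121) = +1]
  = (1121|13)    [QR: 13 ≡ 1 mod 4, sign kept]
  = (3|13)    [1121 ≡ 3 mod 13]
  = (13|3)    [QR: 13 ≡ 1 mod 4, sign kept]
  = (1|3)    [13 ≡ 1 mod 3]
  = 1    [(1|3) = 1]
Product: (1)·(1) = 1.

1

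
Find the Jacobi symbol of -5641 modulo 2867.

(-5641 / 2867)
  = -(5641 / 2867)    [2867 ≡ 3 mod 4 ⇒ (-1 / 2867) = -1]
  = -(2774 / 2867)    [5641 ≡ 2774 mod 2867]
  = (1387 / 2867)    [2867 ≡ 3 mod 8 ⇒ (2 / 2867) = -1]
  = -(2867 / 1387)    [QR: both ≡ 3 mod 4, sign flips]
  = -(93 / 1387)    [2867 ≡ 93 mod 1387]
  = -(1387 / 93)    [QR: 93 ≡ 1 mod 4, sign kept]
  = -(85 / 93)    [1387 ≡ 85 mod 93]
  = -(93 / 85)    [QR: 85 ≡ 1 mod 4, sign kept]
  = -(8 / 85)    [93 ≡ 8 mod 85]
  = (1 / 85)    [85 ≡ 5 mod 8 ⇒ (2 / 85)^3 = -1]
  = 1    [(1 / 85) = 1]

1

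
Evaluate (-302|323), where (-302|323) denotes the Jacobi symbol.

-1

Reduce the numerator: -302 ≡ 21 (mod 323), so (-302|323) = (21|323).
21 ≡ 1 (mod 4), so quadratic reciprocity gives (21|323) = (323|21). Reduce: 323 ≡ 8 (mod 21). Now have (8|21).
Factor out 2: 8 = 2^3. Since 21 ≡ 5 (mod 8), (2|21) = -1, and (2|21)^3 = -1. Now have -(1|21).
(1|21) = 1. Collecting the sign factors: -1.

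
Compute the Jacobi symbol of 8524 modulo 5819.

-1

Reduce the numerator: 8524 ≡ 2705 (mod 5819), so (8524 / 5819) = (2705 / 5819).
2705 ≡ 1 (mod 4), so quadratic reciprocity gives (2705 / 5819) = (5819 / 2705). Reduce: 5819 ≡ 409 (mod 2705). Now have (409 / 2705).
409 ≡ 1 (mod 4), so quadratic reciprocity gives (409 / 2705) = (2705 / 409). Reduce: 2705 ≡ 251 (mod 409). Now have (251 / 409).
409 ≡ 1 (mod 4), so quadratic reciprocity gives (251 / 409) = (409 / 251). Reduce: 409 ≡ 158 (mod 251). Now have (158 / 251).
Factor out 2: 158 = 2·79. Since 251 ≡ 3 (mod 8), (2 / 251) = -1. Now have -(79 / 251).
Both 79 ≡ 3 and 251 ≡ 3 (mod 4), so reciprocity gives (79 / 251) = -(251 / 79). Reduce: 251 ≡ 14 (mod 79). Now have (14 / 79).
Factor out 2: 14 = 2·7. Since 79 ≡ 7 (mod 8), (2 / 79) = +1. Now have (7 / 79).
Both 7 ≡ 3 and 79 ≡ 3 (mod 4), so reciprocity gives (7 / 79) = -(79 / 7). Reduce: 79 ≡ 2 (mod 7). Now have -(2 / 7).
Factor out 2: 2 = 2. Since 7 ≡ 7 (mod 8), (2 / 7) = +1. Now have -(1 / 7).
(1 / 7) = 1. Collecting the sign factors: -1.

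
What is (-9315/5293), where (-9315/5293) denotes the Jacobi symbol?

Reduce the numerator: -9315 ≡ 1271 (mod 5293), so (-9315/5293) = (1271/5293).
5293 ≡ 1 (mod 4), so quadratic reciprocity gives (1271/5293) = (5293/1271). Reduce: 5293 ≡ 209 (mod 1271). Now have (209/1271).
209 ≡ 1 (mod 4), so quadratic reciprocity gives (209/1271) = (1271/209). Reduce: 1271 ≡ 17 (mod 209). Now have (17/209).
17 ≡ 1 (mod 4), so quadratic reciprocity gives (17/209) = (209/17). Reduce: 209 ≡ 5 (mod 17). Now have (5/17).
5 ≡ 1 (mod 4), so quadratic reciprocity gives (5/17) = (17/5). Reduce: 17 ≡ 2 (mod 5). Now have (2/5).
Factor out 2: 2 = 2. Since 5 ≡ 5 (mod 8), (2/5) = -1. Now have -(1/5).
(1/5) = 1. Collecting the sign factors: -1.

-1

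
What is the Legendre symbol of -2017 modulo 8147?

(-2017|8147)
  = (6130|8147)    [-2017 ≡ 6130 mod 8147]
  = -(3065|8147)    [8147 ≡ 3 mod 8 ⇒ (2|8147) = -1]
  = -(8147|3065)    [QR: 3065 ≡ 1 mod 4, sign kept]
  = -(2017|3065)    [8147 ≡ 2017 mod 3065]
  = -(3065|2017)    [QR: 2017 ≡ 1 mod 4, sign kept]
  = -(1048|2017)    [3065 ≡ 1048 mod 2017]
  = -(131|2017)    [2017 ≡ 1 mod 8 ⇒ (2|2017)^3 = +1]
  = -(2017|131)    [QR: 2017 ≡ 1 mod 4, sign kept]
  = -(52|131)    [2017 ≡ 52 mod 131]
  = -(13|131)    [131 ≡ 3 mod 8 ⇒ (2|131)^2 = +1]
  = -(131|13)    [QR: 13 ≡ 1 mod 4, sign kept]
  = -(1|13)    [131 ≡ 1 mod 13]
  = -1    [(1|13) = 1]

-1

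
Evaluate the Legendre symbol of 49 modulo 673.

(49 / 673)
  = (673 / 49)    [QR: 49 ≡ 1 mod 4, sign kept]
  = (36 / 49)    [673 ≡ 36 mod 49]
  = (9 / 49)    [49 ≡ 1 mod 8 ⇒ (2 / 49)^2 = +1]
  = (49 / 9)    [QR: 9 ≡ 1 mod 4, sign kept]
  = (4 / 9)    [49 ≡ 4 mod 9]
  = (1 / 9)    [9 ≡ 1 mod 8 ⇒ (2 / 9)^2 = +1]
  = 1    [(1 / 9) = 1]

1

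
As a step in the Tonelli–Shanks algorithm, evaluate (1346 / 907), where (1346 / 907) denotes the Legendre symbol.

Reduce the numerator: 1346 ≡ 439 (mod 907), so (1346 / 907) = (439 / 907).
Both 439 ≡ 3 and 907 ≡ 3 (mod 4), so reciprocity gives (439 / 907) = -(907 / 439). Reduce: 907 ≡ 29 (mod 439). Now have -(29 / 439).
29 ≡ 1 (mod 4), so quadratic reciprocity gives (29 / 439) = (439 / 29). Reduce: 439 ≡ 4 (mod 29). Now have -(4 / 29).
Factor out 2: 4 = 2^2. Since 29 ≡ 5 (mod 8), (2 / 29) = -1, and (2 / 29)^2 = +1. Now have -(1 / 29).
(1 / 29) = 1. Collecting the sign factors: -1.

-1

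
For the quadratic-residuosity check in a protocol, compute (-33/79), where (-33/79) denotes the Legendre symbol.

(-33/79)
  = (46/79)    [-33 ≡ 46 mod 79]
  = (23/79)    [79 ≡ 7 mod 8 ⇒ (2/79) = +1]
  = -(79/23)    [QR: both ≡ 3 mod 4, sign flips]
  = -(10/23)    [79 ≡ 10 mod 23]
  = -(5/23)    [23 ≡ 7 mod 8 ⇒ (2/23) = +1]
  = -(23/5)    [QR: 5 ≡ 1 mod 4, sign kept]
  = -(3/5)    [23 ≡ 3 mod 5]
  = -(5/3)    [QR: 5 ≡ 1 mod 4, sign kept]
  = -(2/3)    [5 ≡ 2 mod 3]
  = (1/3)    [3 ≡ 3 mod 8 ⇒ (2/3) = -1]
  = 1    [(1/3) = 1]

1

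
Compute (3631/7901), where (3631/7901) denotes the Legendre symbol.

(3631/7901)
  = (7901/3631)    [QR: 7901 ≡ 1 mod 4, sign kept]
  = (639/3631)    [7901 ≡ 639 mod 3631]
  = -(3631/639)    [QR: both ≡ 3 mod 4, sign flips]
  = -(436/639)    [3631 ≡ 436 mod 639]
  = -(109/639)    [639 ≡ 7 mod 8 ⇒ (2/639)^2 = +1]
  = -(639/109)    [QR: 109 ≡ 1 mod 4, sign kept]
  = -(94/109)    [639 ≡ 94 mod 109]
  = (47/109)    [109 ≡ 5 mod 8 ⇒ (2/109) = -1]
  = (109/47)    [QR: 109 ≡ 1 mod 4, sign kept]
  = (15/47)    [109 ≡ 15 mod 47]
  = -(47/15)    [QR: both ≡ 3 mod 4, sign flips]
  = -(2/15)    [47 ≡ 2 mod 15]
  = -(1/15)    [15 ≡ 7 mod 8 ⇒ (2/15) = +1]
  = -1    [(1/15) = 1]

-1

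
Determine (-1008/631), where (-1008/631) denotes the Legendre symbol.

Reduce the numerator: -1008 ≡ 254 (mod 631), so (-1008/631) = (254/631).
Factor out 2: 254 = 2·127. Since 631 ≡ 7 (mod 8), (2/631) = +1. Now have (127/631).
Both 127 ≡ 3 and 631 ≡ 3 (mod 4), so reciprocity gives (127/631) = -(631/127). Reduce: 631 ≡ 123 (mod 127). Now have -(123/127).
Both 123 ≡ 3 and 127 ≡ 3 (mod 4), so reciprocity gives (123/127) = -(127/123). Reduce: 127 ≡ 4 (mod 123). Now have (4/123).
Factor out 2: 4 = 2^2. Since 123 ≡ 3 (mod 8), (2/123) = -1, and (2/123)^2 = +1. Now have (1/123).
(1/123) = 1. Collecting the sign factors: 1.

1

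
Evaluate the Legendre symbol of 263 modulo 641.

641 ≡ 1 (mod 4), so quadratic reciprocity gives (263|641) = (641|263). Reduce: 641 ≡ 115 (mod 263). Now have (115|263).
Both 115 ≡ 3 and 263 ≡ 3 (mod 4), so reciprocity gives (115|263) = -(263|115). Reduce: 263 ≡ 33 (mod 115). Now have -(33|115).
33 ≡ 1 (mod 4), so quadratic reciprocity gives (33|115) = (115|33). Reduce: 115 ≡ 16 (mod 33). Now have -(16|33).
Factor out 2: 16 = 2^4. Since 33 ≡ 1 (mod 8), (2|33) = +1, and (2|33)^4 = +1. Now have -(1|33).
(1|33) = 1. Collecting the sign factors: -1.

-1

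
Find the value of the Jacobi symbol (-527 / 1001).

(-527 / 1001)
  = (474 / 1001)    [-527 ≡ 474 mod 1001]
  = (237 / 1001)    [1001 ≡ 1 mod 8 ⇒ (2 / 1001) = +1]
  = (1001 / 237)    [QR: 237 ≡ 1 mod 4, sign kept]
  = (53 / 237)    [1001 ≡ 53 mod 237]
  = (237 / 53)    [QR: 53 ≡ 1 mod 4, sign kept]
  = (25 / 53)    [237 ≡ 25 mod 53]
  = (53 / 25)    [QR: 25 ≡ 1 mod 4, sign kept]
  = (3 / 25)    [53 ≡ 3 mod 25]
  = (25 / 3)    [QR: 25 ≡ 1 mod 4, sign kept]
  = (1 / 3)    [25 ≡ 1 mod 3]
  = 1    [(1 / 3) = 1]

1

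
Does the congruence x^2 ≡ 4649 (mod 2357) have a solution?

no

Reduce the numerator: 4649 ≡ 2292 (mod 2357), so (4649|2357) = (2292|2357).
Factor out 2: 2292 = 2^2·573. Since 2357 ≡ 5 (mod 8), (2|2357) = -1, and (2|2357)^2 = +1. Now have (573|2357).
573 ≡ 1 (mod 4), so quadratic reciprocity gives (573|2357) = (2357|573). Reduce: 2357 ≡ 65 (mod 573). Now have (65|573).
65 ≡ 1 (mod 4), so quadratic reciprocity gives (65|573) = (573|65). Reduce: 573 ≡ 53 (mod 65). Now have (53|65).
53 ≡ 1 (mod 4), so quadratic reciprocity gives (53|65) = (65|53). Reduce: 65 ≡ 12 (mod 53). Now have (12|53).
Factor out 2: 12 = 2^2·3. Since 53 ≡ 5 (mod 8), (2|53) = -1, and (2|53)^2 = +1. Now have (3|53).
53 ≡ 1 (mod 4), so quadratic reciprocity gives (3|53) = (53|3). Reduce: 53 ≡ 2 (mod 3). Now have (2|3).
Factor out 2: 2 = 2. Since 3 ≡ 3 (mod 8), (2|3) = -1. Now have -(1|3).
(1|3) = 1. Collecting the sign factors: -1.
The Legendre symbol is -1, so x^2 ≡ 4649 (mod 2357) has no solution.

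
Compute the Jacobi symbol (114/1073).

Factor out 2: 114 = 2·57. Since 1073 ≡ 1 (mod 8), (2/1073) = +1. Now have (57/1073).
57 ≡ 1 (mod 4), so quadratic reciprocity gives (57/1073) = (1073/57). Reduce: 1073 ≡ 47 (mod 57). Now have (47/57).
57 ≡ 1 (mod 4), so quadratic reciprocity gives (47/57) = (57/47). Reduce: 57 ≡ 10 (mod 47). Now have (10/47).
Factor out 2: 10 = 2·5. Since 47 ≡ 7 (mod 8), (2/47) = +1. Now have (5/47).
5 ≡ 1 (mod 4), so quadratic reciprocity gives (5/47) = (47/5). Reduce: 47 ≡ 2 (mod 5). Now have (2/5).
Factor out 2: 2 = 2. Since 5 ≡ 5 (mod 8), (2/5) = -1. Now have -(1/5).
(1/5) = 1. Collecting the sign factors: -1.

-1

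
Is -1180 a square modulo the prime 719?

(-1180/719)
  = -(1180/719)    [719 ≡ 3 mod 4 ⇒ (-1/719) = -1]
  = -(461/719)    [1180 ≡ 461 mod 719]
  = -(719/461)    [QR: 461 ≡ 1 mod 4, sign kept]
  = -(258/461)    [719 ≡ 258 mod 461]
  = (129/461)    [461 ≡ 5 mod 8 ⇒ (2/461) = -1]
  = (461/129)    [QR: 129 ≡ 1 mod 4, sign kept]
  = (74/129)    [461 ≡ 74 mod 129]
  = (37/129)    [129 ≡ 1 mod 8 ⇒ (2/129) = +1]
  = (129/37)    [QR: 37 ≡ 1 mod 4, sign kept]
  = (18/37)    [129 ≡ 18 mod 37]
  = -(9/37)    [37 ≡ 5 mod 8 ⇒ (2/37) = -1]
  = -(37/9)    [QR: 9 ≡ 1 mod 4, sign kept]
  = -(1/9)    [37 ≡ 1 mod 9]
  = -1    [(1/9) = 1]
(-1180/719) = -1, and 719 is prime, so -1180 is not a quadratic residue mod 719.

no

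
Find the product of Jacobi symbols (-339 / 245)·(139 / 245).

By multiplicativity, (-339·139 / 245) = (-339 / 245)·(139 / 245).
First factor (-339 / 245):
Reduce the numerator: -339 ≡ 151 (mod 245), so (-339 / 245) = (151 / 245).
245 ≡ 1 (mod 4), so quadratic reciprocity gives (151 / 245) = (245 / 151). Reduce: 245 ≡ 94 (mod 151). Now have (94 / 151).
Factor out 2: 94 = 2·47. Since 151 ≡ 7 (mod 8), (2 / 151) = +1. Now have (47 / 151).
Both 47 ≡ 3 and 151 ≡ 3 (mod 4), so reciprocity gives (47 / 151) = -(151 / 47). Reduce: 151 ≡ 10 (mod 47). Now have -(10 / 47).
Factor out 2: 10 = 2·5. Since 47 ≡ 7 (mod 8), (2 / 47) = +1. Now have -(5 / 47).
5 ≡ 1 (mod 4), so quadratic reciprocity gives (5 / 47) = (47 / 5). Reduce: 47 ≡ 2 (mod 5). Now have -(2 / 5).
Factor out 2: 2 = 2. Since 5 ≡ 5 (mod 8), (2 / 5) = -1. Now have (1 / 5).
(1 / 5) = 1. Collecting the sign factors: 1.
Second factor (139 / 245):
245 ≡ 1 (mod 4), so quadratic reciprocity gives (139 / 245) = (245 / 139). Reduce: 245 ≡ 106 (mod 139). Now have (106 / 139).
Factor out 2: 106 = 2·53. Since 139 ≡ 3 (mod 8), (2 / 139) = -1. Now have -(53 / 139).
53 ≡ 1 (mod 4), so quadratic reciprocity gives (53 / 139) = (139 / 53). Reduce: 139 ≡ 33 (mod 53). Now have -(33 / 53).
33 ≡ 1 (mod 4), so quadratic reciprocity gives (33 / 53) = (53 / 33). Reduce: 53 ≡ 20 (mod 33). Now have -(20 / 33).
Factor out 2: 20 = 2^2·5. Since 33 ≡ 1 (mod 8), (2 / 33) = +1, and (2 / 33)^2 = +1. Now have -(5 / 33).
5 ≡ 1 (mod 4), so quadratic reciprocity gives (5 / 33) = (33 / 5). Reduce: 33 ≡ 3 (mod 5). Now have -(3 / 5).
5 ≡ 1 (mod 4), so quadratic reciprocity gives (3 / 5) = (5 / 3). Reduce: 5 ≡ 2 (mod 3). Now have -(2 / 3).
Factor out 2: 2 = 2. Since 3 ≡ 3 (mod 8), (2 / 3) = -1. Now have (1 / 3).
(1 / 3) = 1. Collecting the sign factors: 1.
Product: (1)·(1) = 1.

1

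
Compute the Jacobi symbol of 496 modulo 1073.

1

Factor out 2: 496 = 2^4·31. Since 1073 ≡ 1 (mod 8), (2 / 1073) = +1, and (2 / 1073)^4 = +1. Now have (31 / 1073).
1073 ≡ 1 (mod 4), so quadratic reciprocity gives (31 / 1073) = (1073 / 31). Reduce: 1073 ≡ 19 (mod 31). Now have (19 / 31).
Both 19 ≡ 3 and 31 ≡ 3 (mod 4), so reciprocity gives (19 / 31) = -(31 / 19). Reduce: 31 ≡ 12 (mod 19). Now have -(12 / 19).
Factor out 2: 12 = 2^2·3. Since 19 ≡ 3 (mod 8), (2 / 19) = -1, and (2 / 19)^2 = +1. Now have -(3 / 19).
Both 3 ≡ 3 and 19 ≡ 3 (mod 4), so reciprocity gives (3 / 19) = -(19 / 3). Reduce: 19 ≡ 1 (mod 3). Now have (1 / 3).
(1 / 3) = 1. Collecting the sign factors: 1.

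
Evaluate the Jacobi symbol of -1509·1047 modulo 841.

By multiplicativity, (-1509·1047|841) = (-1509|841)·(1047|841).
First factor (-1509|841):
Pull out -1: (-1509|841) = (-1|841)·(1509|841). Since 841 ≡ 1 (mod 4), (-1|841) = +1. Now have (1509|841).
Reduce the numerator: 1509 ≡ 668 (mod 841), so (1509|841) = (668|841).
Factor out 2: 668 = 2^2·167. Since 841 ≡ 1 (mod 8), (2|841) = +1, and (2|841)^2 = +1. Now have (167|841).
841 ≡ 1 (mod 4), so quadratic reciprocity gives (167|841) = (841|167). Reduce: 841 ≡ 6 (mod 167). Now have (6|167).
Factor out 2: 6 = 2·3. Since 167 ≡ 7 (mod 8), (2|167) = +1. Now have (3|167).
Both 3 ≡ 3 and 167 ≡ 3 (mod 4), so reciprocity gives (3|167) = -(167|3). Reduce: 167 ≡ 2 (mod 3). Now have -(2|3).
Factor out 2: 2 = 2. Since 3 ≡ 3 (mod 8), (2|3) = -1. Now have (1|3).
(1|3) = 1. Collecting the sign factors: 1.
Second factor (1047|841):
Reduce the numerator: 1047 ≡ 206 (mod 841), so (1047|841) = (206|841).
Factor out 2: 206 = 2·103. Since 841 ≡ 1 (mod 8), (2|841) = +1. Now have (103|841).
841 ≡ 1 (mod 4), so quadratic reciprocity gives (103|841) = (841|103). Reduce: 841 ≡ 17 (mod 103). Now have (17|103).
17 ≡ 1 (mod 4), so quadratic reciprocity gives (17|103) = (103|17). Reduce: 103 ≡ 1 (mod 17). Now have (1|17).
(1|17) = 1. Collecting the sign factors: 1.
Product: (1)·(1) = 1.

1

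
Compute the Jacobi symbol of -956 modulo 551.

-1

Reduce the numerator: -956 ≡ 146 (mod 551), so (-956 / 551) = (146 / 551).
Factor out 2: 146 = 2·73. Since 551 ≡ 7 (mod 8), (2 / 551) = +1. Now have (73 / 551).
73 ≡ 1 (mod 4), so quadratic reciprocity gives (73 / 551) = (551 / 73). Reduce: 551 ≡ 40 (mod 73). Now have (40 / 73).
Factor out 2: 40 = 2^3·5. Since 73 ≡ 1 (mod 8), (2 / 73) = +1, and (2 / 73)^3 = +1. Now have (5 / 73).
5 ≡ 1 (mod 4), so quadratic reciprocity gives (5 / 73) = (73 / 5). Reduce: 73 ≡ 3 (mod 5). Now have (3 / 5).
5 ≡ 1 (mod 4), so quadratic reciprocity gives (3 / 5) = (5 / 3). Reduce: 5 ≡ 2 (mod 3). Now have (2 / 3).
Factor out 2: 2 = 2. Since 3 ≡ 3 (mod 8), (2 / 3) = -1. Now have -(1 / 3).
(1 / 3) = 1. Collecting the sign factors: -1.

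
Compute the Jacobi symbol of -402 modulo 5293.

0

(-402/5293)
  = (4891/5293)    [-402 ≡ 4891 mod 5293]
  = (5293/4891)    [QR: 5293 ≡ 1 mod 4, sign kept]
  = (402/4891)    [5293 ≡ 402 mod 4891]
  = -(201/4891)    [4891 ≡ 3 mod 8 ⇒ (2/4891) = -1]
  = -(4891/201)    [QR: 201 ≡ 1 mod 4, sign kept]
  = -(67/201)    [4891 ≡ 67 mod 201]
  = -(201/67)    [QR: 201 ≡ 1 mod 4, sign kept]
  = -(0/67)    [201 ≡ 0 mod 67]
  = 0    [numerator 0, gcd > 1]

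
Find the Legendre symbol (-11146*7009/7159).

1

By multiplicativity, (-11146·7009/7159) = (-11146/7159)·(7009/7159).
First factor (-11146/7159):
Reduce the numerator: -11146 ≡ 3172 (mod 7159), so (-11146/7159) = (3172/7159).
Factor out 2: 3172 = 2^2·793. Since 7159 ≡ 7 (mod 8), (2/7159) = +1, and (2/7159)^2 = +1. Now have (793/7159).
793 ≡ 1 (mod 4), so quadratic reciprocity gives (793/7159) = (7159/793). Reduce: 7159 ≡ 22 (mod 793). Now have (22/793).
Factor out 2: 22 = 2·11. Since 793 ≡ 1 (mod 8), (2/793) = +1. Now have (11/793).
793 ≡ 1 (mod 4), so quadratic reciprocity gives (11/793) = (793/11). Reduce: 793 ≡ 1 (mod 11). Now have (1/11).
(1/11) = 1. Collecting the sign factors: 1.
Second factor (7009/7159):
7009 ≡ 1 (mod 4), so quadratic reciprocity gives (7009/7159) = (7159/7009). Reduce: 7159 ≡ 150 (mod 7009). Now have (150/7009).
Factor out 2: 150 = 2·75. Since 7009 ≡ 1 (mod 8), (2/7009) = +1. Now have (75/7009).
7009 ≡ 1 (mod 4), so quadratic reciprocity gives (75/7009) = (7009/75). Reduce: 7009 ≡ 34 (mod 75). Now have (34/75).
Factor out 2: 34 = 2·17. Since 75 ≡ 3 (mod 8), (2/75) = -1. Now have -(17/75).
17 ≡ 1 (mod 4), so quadratic reciprocity gives (17/75) = (75/17). Reduce: 75 ≡ 7 (mod 17). Now have -(7/17).
17 ≡ 1 (mod 4), so quadratic reciprocity gives (7/17) = (17/7). Reduce: 17 ≡ 3 (mod 7). Now have -(3/7).
Both 3 ≡ 3 and 7 ≡ 3 (mod 4), so reciprocity gives (3/7) = -(7/3). Reduce: 7 ≡ 1 (mod 3). Now have (1/3).
(1/3) = 1. Collecting the sign factors: 1.
Product: (1)·(1) = 1.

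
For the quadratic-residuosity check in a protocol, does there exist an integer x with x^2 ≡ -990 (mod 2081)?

Pull out -1: (-990/2081) = (-1/2081)·(990/2081). Since 2081 ≡ 1 (mod 4), (-1/2081) = +1. Now have (990/2081).
Factor out 2: 990 = 2·495. Since 2081 ≡ 1 (mod 8), (2/2081) = +1. Now have (495/2081).
2081 ≡ 1 (mod 4), so quadratic reciprocity gives (495/2081) = (2081/495). Reduce: 2081 ≡ 101 (mod 495). Now have (101/495).
101 ≡ 1 (mod 4), so quadratic reciprocity gives (101/495) = (495/101). Reduce: 495 ≡ 91 (mod 101). Now have (91/101).
101 ≡ 1 (mod 4), so quadratic reciprocity gives (91/101) = (101/91). Reduce: 101 ≡ 10 (mod 91). Now have (10/91).
Factor out 2: 10 = 2·5. Since 91 ≡ 3 (mod 8), (2/91) = -1. Now have -(5/91).
5 ≡ 1 (mod 4), so quadratic reciprocity gives (5/91) = (91/5). Reduce: 91 ≡ 1 (mod 5). Now have -(1/5).
(1/5) = 1. Collecting the sign factors: -1.
The Legendre symbol is -1, so x^2 ≡ -990 (mod 2081) has no solution.

no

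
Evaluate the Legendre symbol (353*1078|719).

1

By multiplicativity, (353·1078|719) = (353|719)·(1078|719).
First factor (353|719):
(353|719)
  = (719|353)    [QR: 353 ≡ 1 mod 4, sign kept]
  = (13|353)    [719 ≡ 13 mod 353]
  = (353|13)    [QR: 13 ≡ 1 mod 4, sign kept]
  = (2|13)    [353 ≡ 2 mod 13]
  = -(1|13)    [13 ≡ 5 mod 8 ⇒ (2|13) = -1]
  = -1    [(1|13) = 1]
Second factor (1078|719):
(1078|719)
  = (359|719)    [1078 ≡ 359 mod 719]
  = -(719|359)    [QR: both ≡ 3 mod 4, sign flips]
  = -(1|359)    [719 ≡ 1 mod 359]
  = -1    [(1|359) = 1]
Product: (-1)·(-1) = 1.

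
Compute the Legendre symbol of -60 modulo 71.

(-60|71)
  = (11|71)    [-60 ≡ 11 mod 71]
  = -(71|11)    [QR: both ≡ 3 mod 4, sign flips]
  = -(5|11)    [71 ≡ 5 mod 11]
  = -(11|5)    [QR: 5 ≡ 1 mod 4, sign kept]
  = -(1|5)    [11 ≡ 1 mod 5]
  = -1    [(1|5) = 1]

-1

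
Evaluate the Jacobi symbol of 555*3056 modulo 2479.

0

By multiplicativity, (555·3056/2479) = (555/2479)·(3056/2479).
First factor (555/2479):
(555/2479)
  = -(2479/555)    [QR: both ≡ 3 mod 4, sign flips]
  = -(259/555)    [2479 ≡ 259 mod 555]
  = (555/259)    [QR: both ≡ 3 mod 4, sign flips]
  = (37/259)    [555 ≡ 37 mod 259]
  = (259/37)    [QR: 37 ≡ 1 mod 4, sign kept]
  = (0/37)    [259 ≡ 0 mod 37]
  = 0    [numerator 0, gcd > 1]
Second factor (3056/2479):
(3056/2479)
  = (577/2479)    [3056 ≡ 577 mod 2479]
  = (2479/577)    [QR: 577 ≡ 1 mod 4, sign kept]
  = (171/577)    [2479 ≡ 171 mod 577]
  = (577/171)    [QR: 577 ≡ 1 mod 4, sign kept]
  = (64/171)    [577 ≡ 64 mod 171]
  = (1/171)    [171 ≡ 3 mod 8 ⇒ (2/171)^6 = +1]
  = 1    [(1/171) = 1]
Product: (0)·(1) = 0.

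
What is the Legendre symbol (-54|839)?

(-54|839)
  = (785|839)    [-54 ≡ 785 mod 839]
  = (839|785)    [QR: 785 ≡ 1 mod 4, sign kept]
  = (54|785)    [839 ≡ 54 mod 785]
  = (27|785)    [785 ≡ 1 mod 8 ⇒ (2|785) = +1]
  = (785|27)    [QR: 785 ≡ 1 mod 4, sign kept]
  = (2|27)    [785 ≡ 2 mod 27]
  = -(1|27)    [27 ≡ 3 mod 8 ⇒ (2|27) = -1]
  = -1    [(1|27) = 1]

-1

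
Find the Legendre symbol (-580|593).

(-580|593)
  = (13|593)    [-580 ≡ 13 mod 593]
  = (593|13)    [QR: 13 ≡ 1 mod 4, sign kept]
  = (8|13)    [593 ≡ 8 mod 13]
  = -(1|13)    [13 ≡ 5 mod 8 ⇒ (2|13)^3 = -1]
  = -1    [(1|13) = 1]

-1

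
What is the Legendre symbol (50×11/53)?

By multiplicativity, (50·11/53) = (50/53)·(11/53).
First factor (50/53):
Factor out 2: 50 = 2·25. Since 53 ≡ 5 (mod 8), (2/53) = -1. Now have -(25/53).
25 ≡ 1 (mod 4), so quadratic reciprocity gives (25/53) = (53/25). Reduce: 53 ≡ 3 (mod 25). Now have -(3/25).
25 ≡ 1 (mod 4), so quadratic reciprocity gives (3/25) = (25/3). Reduce: 25 ≡ 1 (mod 3). Now have -(1/3).
(1/3) = 1. Collecting the sign factors: -1.
Second factor (11/53):
53 ≡ 1 (mod 4), so quadratic reciprocity gives (11/53) = (53/11). Reduce: 53 ≡ 9 (mod 11). Now have (9/11).
9 ≡ 1 (mod 4), so quadratic reciprocity gives (9/11) = (11/9). Reduce: 11 ≡ 2 (mod 9). Now have (2/9).
Factor out 2: 2 = 2. Since 9 ≡ 1 (mod 8), (2/9) = +1. Now have (1/9).
(1/9) = 1. Collecting the sign factors: 1.
Product: (-1)·(1) = -1.

-1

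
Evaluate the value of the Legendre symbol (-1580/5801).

-1

Pull out -1: (-1580/5801) = (-1/5801)·(1580/5801). Since 5801 ≡ 1 (mod 4), (-1/5801) = +1. Now have (1580/5801).
Factor out 2: 1580 = 2^2·395. Since 5801 ≡ 1 (mod 8), (2/5801) = +1, and (2/5801)^2 = +1. Now have (395/5801).
5801 ≡ 1 (mod 4), so quadratic reciprocity gives (395/5801) = (5801/395). Reduce: 5801 ≡ 271 (mod 395). Now have (271/395).
Both 271 ≡ 3 and 395 ≡ 3 (mod 4), so reciprocity gives (271/395) = -(395/271). Reduce: 395 ≡ 124 (mod 271). Now have -(124/271).
Factor out 2: 124 = 2^2·31. Since 271 ≡ 7 (mod 8), (2/271) = +1, and (2/271)^2 = +1. Now have -(31/271).
Both 31 ≡ 3 and 271 ≡ 3 (mod 4), so reciprocity gives (31/271) = -(271/31). Reduce: 271 ≡ 23 (mod 31). Now have (23/31).
Both 23 ≡ 3 and 31 ≡ 3 (mod 4), so reciprocity gives (23/31) = -(31/23). Reduce: 31 ≡ 8 (mod 23). Now have -(8/23).
Factor out 2: 8 = 2^3. Since 23 ≡ 7 (mod 8), (2/23) = +1, and (2/23)^3 = +1. Now have -(1/23).
(1/23) = 1. Collecting the sign factors: -1.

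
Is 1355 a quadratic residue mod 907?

(1355/907)
  = (448/907)    [1355 ≡ 448 mod 907]
  = (7/907)    [907 ≡ 3 mod 8 ⇒ (2/907)^6 = +1]
  = -(907/7)    [QR: both ≡ 3 mod 4, sign flips]
  = -(4/7)    [907 ≡ 4 mod 7]
  = -(1/7)    [7 ≡ 7 mod 8 ⇒ (2/7)^2 = +1]
  = -1    [(1/7) = 1]
The Legendre symbol is -1, so x^2 ≡ 1355 (mod 907) has no solution.

no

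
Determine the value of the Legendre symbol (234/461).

(234/461)
  = -(117/461)    [461 ≡ 5 mod 8 ⇒ (2/461) = -1]
  = -(461/117)    [QR: 117 ≡ 1 mod 4, sign kept]
  = -(110/117)    [461 ≡ 110 mod 117]
  = (55/117)    [117 ≡ 5 mod 8 ⇒ (2/117) = -1]
  = (117/55)    [QR: 117 ≡ 1 mod 4, sign kept]
  = (7/55)    [117 ≡ 7 mod 55]
  = -(55/7)    [QR: both ≡ 3 mod 4, sign flips]
  = -(6/7)    [55 ≡ 6 mod 7]
  = -(3/7)    [7 ≡ 7 mod 8 ⇒ (2/7) = +1]
  = (7/3)    [QR: both ≡ 3 mod 4, sign flips]
  = (1/3)    [7 ≡ 1 mod 3]
  = 1    [(1/3) = 1]

1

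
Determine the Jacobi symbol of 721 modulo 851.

721 ≡ 1 (mod 4), so quadratic reciprocity gives (721/851) = (851/721). Reduce: 851 ≡ 130 (mod 721). Now have (130/721).
Factor out 2: 130 = 2·65. Since 721 ≡ 1 (mod 8), (2/721) = +1. Now have (65/721).
65 ≡ 1 (mod 4), so quadratic reciprocity gives (65/721) = (721/65). Reduce: 721 ≡ 6 (mod 65). Now have (6/65).
Factor out 2: 6 = 2·3. Since 65 ≡ 1 (mod 8), (2/65) = +1. Now have (3/65).
65 ≡ 1 (mod 4), so quadratic reciprocity gives (3/65) = (65/3). Reduce: 65 ≡ 2 (mod 3). Now have (2/3).
Factor out 2: 2 = 2. Since 3 ≡ 3 (mod 8), (2/3) = -1. Now have -(1/3).
(1/3) = 1. Collecting the sign factors: -1.

-1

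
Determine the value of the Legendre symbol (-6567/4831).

1

Pull out -1: (-6567/4831) = (-1/4831)·(6567/4831). Since 4831 ≡ 3 (mod 4), (-1/4831) = -1. Now have -(6567/4831).
Reduce the numerator: 6567 ≡ 1736 (mod 4831), so (6567/4831) = (1736/4831).
Factor out 2: 1736 = 2^3·217. Since 4831 ≡ 7 (mod 8), (2/4831) = +1, and (2/4831)^3 = +1. Now have -(217/4831).
217 ≡ 1 (mod 4), so quadratic reciprocity gives (217/4831) = (4831/217). Reduce: 4831 ≡ 57 (mod 217). Now have -(57/217).
57 ≡ 1 (mod 4), so quadratic reciprocity gives (57/217) = (217/57). Reduce: 217 ≡ 46 (mod 57). Now have -(46/57).
Factor out 2: 46 = 2·23. Since 57 ≡ 1 (mod 8), (2/57) = +1. Now have -(23/57).
57 ≡ 1 (mod 4), so quadratic reciprocity gives (23/57) = (57/23). Reduce: 57 ≡ 11 (mod 23). Now have -(11/23).
Both 11 ≡ 3 and 23 ≡ 3 (mod 4), so reciprocity gives (11/23) = -(23/11). Reduce: 23 ≡ 1 (mod 11). Now have (1/11).
(1/11) = 1. Collecting the sign factors: 1.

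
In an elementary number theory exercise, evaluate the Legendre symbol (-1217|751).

(-1217|751)
  = (285|751)    [-1217 ≡ 285 mod 751]
  = (751|285)    [QR: 285 ≡ 1 mod 4, sign kept]
  = (181|285)    [751 ≡ 181 mod 285]
  = (285|181)    [QR: 181 ≡ 1 mod 4, sign kept]
  = (104|181)    [285 ≡ 104 mod 181]
  = -(13|181)    [181 ≡ 5 mod 8 ⇒ (2|181)^3 = -1]
  = -(181|13)    [QR: 13 ≡ 1 mod 4, sign kept]
  = -(12|13)    [181 ≡ 12 mod 13]
  = -(3|13)    [13 ≡ 5 mod 8 ⇒ (2|13)^2 = +1]
  = -(13|3)    [QR: 13 ≡ 1 mod 4, sign kept]
  = -(1|3)    [13 ≡ 1 mod 3]
  = -1    [(1|3) = 1]

-1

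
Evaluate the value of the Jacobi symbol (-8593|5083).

0

(-8593|5083)
  = (1573|5083)    [-8593 ≡ 1573 mod 5083]
  = (5083|1573)    [QR: 1573 ≡ 1 mod 4, sign kept]
  = (364|1573)    [5083 ≡ 364 mod 1573]
  = (91|1573)    [1573 ≡ 5 mod 8 ⇒ (2|1573)^2 = +1]
  = (1573|91)    [QR: 1573 ≡ 1 mod 4, sign kept]
  = (26|91)    [1573 ≡ 26 mod 91]
  = -(13|91)    [91 ≡ 3 mod 8 ⇒ (2|91) = -1]
  = -(91|13)    [QR: 13 ≡ 1 mod 4, sign kept]
  = -(0|13)    [91 ≡ 0 mod 13]
  = 0    [numerator 0, gcd > 1]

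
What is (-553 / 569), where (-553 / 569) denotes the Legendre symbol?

(-553 / 569)
  = (16 / 569)    [-553 ≡ 16 mod 569]
  = (1 / 569)    [569 ≡ 1 mod 8 ⇒ (2 / 569)^4 = +1]
  = 1    [(1 / 569) = 1]

1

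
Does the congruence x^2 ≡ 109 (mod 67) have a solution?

no

(109/67)
  = (42/67)    [109 ≡ 42 mod 67]
  = -(21/67)    [67 ≡ 3 mod 8 ⇒ (2/67) = -1]
  = -(67/21)    [QR: 21 ≡ 1 mod 4, sign kept]
  = -(4/21)    [67 ≡ 4 mod 21]
  = -(1/21)    [21 ≡ 5 mod 8 ⇒ (2/21)^2 = +1]
  = -1    [(1/21) = 1]
The Legendre symbol is -1, so x^2 ≡ 109 (mod 67) has no solution.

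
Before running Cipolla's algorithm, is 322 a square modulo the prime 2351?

yes

Factor out 2: 322 = 2·161. Since 2351 ≡ 7 (mod 8), (2/2351) = +1. Now have (161/2351).
161 ≡ 1 (mod 4), so quadratic reciprocity gives (161/2351) = (2351/161). Reduce: 2351 ≡ 97 (mod 161). Now have (97/161).
97 ≡ 1 (mod 4), so quadratic reciprocity gives (97/161) = (161/97). Reduce: 161 ≡ 64 (mod 97). Now have (64/97).
Factor out 2: 64 = 2^6. Since 97 ≡ 1 (mod 8), (2/97) = +1, and (2/97)^6 = +1. Now have (1/97).
(1/97) = 1. Collecting the sign factors: 1.
The Legendre symbol is 1, so x^2 ≡ 322 (mod 2351) has solution.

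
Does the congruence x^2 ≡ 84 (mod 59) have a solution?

(84/59)
  = (25/59)    [84 ≡ 25 mod 59]
  = (59/25)    [QR: 25 ≡ 1 mod 4, sign kept]
  = (9/25)    [59 ≡ 9 mod 25]
  = (25/9)    [QR: 9 ≡ 1 mod 4, sign kept]
  = (7/9)    [25 ≡ 7 mod 9]
  = (9/7)    [QR: 9 ≡ 1 mod 4, sign kept]
  = (2/7)    [9 ≡ 2 mod 7]
  = (1/7)    [7 ≡ 7 mod 8 ⇒ (2/7) = +1]
  = 1    [(1/7) = 1]
(84/59) = 1, and 59 is prime, so 84 is a quadratic residue mod 59.

yes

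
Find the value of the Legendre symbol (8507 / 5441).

1

(8507 / 5441)
  = (3066 / 5441)    [8507 ≡ 3066 mod 5441]
  = (1533 / 5441)    [5441 ≡ 1 mod 8 ⇒ (2 / 5441) = +1]
  = (5441 / 1533)    [QR: 1533 ≡ 1 mod 4, sign kept]
  = (842 / 1533)    [5441 ≡ 842 mod 1533]
  = -(421 / 1533)    [1533 ≡ 5 mod 8 ⇒ (2 / 1533) = -1]
  = -(1533 / 421)    [QR: 421 ≡ 1 mod 4, sign kept]
  = -(270 / 421)    [1533 ≡ 270 mod 421]
  = (135 / 421)    [421 ≡ 5 mod 8 ⇒ (2 / 421) = -1]
  = (421 / 135)    [QR: 421 ≡ 1 mod 4, sign kept]
  = (16 / 135)    [421 ≡ 16 mod 135]
  = (1 / 135)    [135 ≡ 7 mod 8 ⇒ (2 / 135)^4 = +1]
  = 1    [(1 / 135) = 1]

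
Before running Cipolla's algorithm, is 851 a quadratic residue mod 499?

yes

(851/499)
  = (352/499)    [851 ≡ 352 mod 499]
  = -(11/499)    [499 ≡ 3 mod 8 ⇒ (2/499)^5 = -1]
  = (499/11)    [QR: both ≡ 3 mod 4, sign flips]
  = (4/11)    [499 ≡ 4 mod 11]
  = (1/11)    [11 ≡ 3 mod 8 ⇒ (2/11)^2 = +1]
  = 1    [(1/11) = 1]
The Legendre symbol is 1, so x^2 ≡ 851 (mod 499) has solution.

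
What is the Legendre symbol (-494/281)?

Reduce the numerator: -494 ≡ 68 (mod 281), so (-494/281) = (68/281).
Factor out 2: 68 = 2^2·17. Since 281 ≡ 1 (mod 8), (2/281) = +1, and (2/281)^2 = +1. Now have (17/281).
17 ≡ 1 (mod 4), so quadratic reciprocity gives (17/281) = (281/17). Reduce: 281 ≡ 9 (mod 17). Now have (9/17).
9 ≡ 1 (mod 4), so quadratic reciprocity gives (9/17) = (17/9). Reduce: 17 ≡ 8 (mod 9). Now have (8/9).
Factor out 2: 8 = 2^3. Since 9 ≡ 1 (mod 8), (2/9) = +1, and (2/9)^3 = +1. Now have (1/9).
(1/9) = 1. Collecting the sign factors: 1.

1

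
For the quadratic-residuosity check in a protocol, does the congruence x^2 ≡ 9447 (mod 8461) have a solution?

yes

Reduce the numerator: 9447 ≡ 986 (mod 8461), so (9447|8461) = (986|8461).
Factor out 2: 986 = 2·493. Since 8461 ≡ 5 (mod 8), (2|8461) = -1. Now have -(493|8461).
493 ≡ 1 (mod 4), so quadratic reciprocity gives (493|8461) = (8461|493). Reduce: 8461 ≡ 80 (mod 493). Now have -(80|493).
Factor out 2: 80 = 2^4·5. Since 493 ≡ 5 (mod 8), (2|493) = -1, and (2|493)^4 = +1. Now have -(5|493).
5 ≡ 1 (mod 4), so quadratic reciprocity gives (5|493) = (493|5). Reduce: 493 ≡ 3 (mod 5). Now have -(3|5).
5 ≡ 1 (mod 4), so quadratic reciprocity gives (3|5) = (5|3). Reduce: 5 ≡ 2 (mod 3). Now have -(2|3).
Factor out 2: 2 = 2. Since 3 ≡ 3 (mod 8), (2|3) = -1. Now have (1|3).
(1|3) = 1. Collecting the sign factors: 1.
(9447|8461) = 1, and 8461 is prime, so 9447 is a quadratic residue mod 8461.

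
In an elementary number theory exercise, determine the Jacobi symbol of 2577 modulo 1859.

Reduce the numerator: 2577 ≡ 718 (mod 1859), so (2577 / 1859) = (718 / 1859).
Factor out 2: 718 = 2·359. Since 1859 ≡ 3 (mod 8), (2 / 1859) = -1. Now have -(359 / 1859).
Both 359 ≡ 3 and 1859 ≡ 3 (mod 4), so reciprocity gives (359 / 1859) = -(1859 / 359). Reduce: 1859 ≡ 64 (mod 359). Now have (64 / 359).
Factor out 2: 64 = 2^6. Since 359 ≡ 7 (mod 8), (2 / 359) = +1, and (2 / 359)^6 = +1. Now have (1 / 359).
(1 / 359) = 1. Collecting the sign factors: 1.

1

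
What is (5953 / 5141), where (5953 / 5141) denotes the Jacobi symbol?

(5953 / 5141)
  = (812 / 5141)    [5953 ≡ 812 mod 5141]
  = (203 / 5141)    [5141 ≡ 5 mod 8 ⇒ (2 / 5141)^2 = +1]
  = (5141 / 203)    [QR: 5141 ≡ 1 mod 4, sign kept]
  = (66 / 203)    [5141 ≡ 66 mod 203]
  = -(33 / 203)    [203 ≡ 3 mod 8 ⇒ (2 / 203) = -1]
  = -(203 / 33)    [QR: 33 ≡ 1 mod 4, sign kept]
  = -(5 / 33)    [203 ≡ 5 mod 33]
  = -(33 / 5)    [QR: 5 ≡ 1 mod 4, sign kept]
  = -(3 / 5)    [33 ≡ 3 mod 5]
  = -(5 / 3)    [QR: 5 ≡ 1 mod 4, sign kept]
  = -(2 / 3)    [5 ≡ 2 mod 3]
  = (1 / 3)    [3 ≡ 3 mod 8 ⇒ (2 / 3) = -1]
  = 1    [(1 / 3) = 1]

1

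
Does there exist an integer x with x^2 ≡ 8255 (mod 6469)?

Reduce the numerator: 8255 ≡ 1786 (mod 6469), so (8255/6469) = (1786/6469).
Factor out 2: 1786 = 2·893. Since 6469 ≡ 5 (mod 8), (2/6469) = -1. Now have -(893/6469).
893 ≡ 1 (mod 4), so quadratic reciprocity gives (893/6469) = (6469/893). Reduce: 6469 ≡ 218 (mod 893). Now have -(218/893).
Factor out 2: 218 = 2·109. Since 893 ≡ 5 (mod 8), (2/893) = -1. Now have (109/893).
109 ≡ 1 (mod 4), so quadratic reciprocity gives (109/893) = (893/109). Reduce: 893 ≡ 21 (mod 109). Now have (21/109).
21 ≡ 1 (mod 4), so quadratic reciprocity gives (21/109) = (109/21). Reduce: 109 ≡ 4 (mod 21). Now have (4/21).
Factor out 2: 4 = 2^2. Since 21 ≡ 5 (mod 8), (2/21) = -1, and (2/21)^2 = +1. Now have (1/21).
(1/21) = 1. Collecting the sign factors: 1.
The Legendre symbol is 1, so x^2 ≡ 8255 (mod 6469) has solution.

yes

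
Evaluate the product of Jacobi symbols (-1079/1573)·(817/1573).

By multiplicativity, (-1079·817/1573) = (-1079/1573)·(817/1573).
First factor (-1079/1573):
(-1079/1573)
  = (494/1573)    [-1079 ≡ 494 mod 1573]
  = -(247/1573)    [1573 ≡ 5 mod 8 ⇒ (2/1573) = -1]
  = -(1573/247)    [QR: 1573 ≡ 1 mod 4, sign kept]
  = -(91/247)    [1573 ≡ 91 mod 247]
  = (247/91)    [QR: both ≡ 3 mod 4, sign flips]
  = (65/91)    [247 ≡ 65 mod 91]
  = (91/65)    [QR: 65 ≡ 1 mod 4, sign kept]
  = (26/65)    [91 ≡ 26 mod 65]
  = (13/65)    [65 ≡ 1 mod 8 ⇒ (2/65) = +1]
  = (65/13)    [QR: 13 ≡ 1 mod 4, sign kept]
  = (0/13)    [65 ≡ 0 mod 13]
  = 0    [numerator 0, gcd > 1]
Second factor (817/1573):
(817/1573)
  = (1573/817)    [QR: 817 ≡ 1 mod 4, sign kept]
  = (756/817)    [1573 ≡ 756 mod 817]
  = (189/817)    [817 ≡ 1 mod 8 ⇒ (2/817)^2 = +1]
  = (817/189)    [QR: 189 ≡ 1 mod 4, sign kept]
  = (61/189)    [817 ≡ 61 mod 189]
  = (189/61)    [QR: 61 ≡ 1 mod 4, sign kept]
  = (6/61)    [189 ≡ 6 mod 61]
  = -(3/61)    [61 ≡ 5 mod 8 ⇒ (2/61) = -1]
  = -(61/3)    [QR: 61 ≡ 1 mod 4, sign kept]
  = -(1/3)    [61 ≡ 1 mod 3]
  = -1    [(1/3) = 1]
Product: (0)·(-1) = 0.

0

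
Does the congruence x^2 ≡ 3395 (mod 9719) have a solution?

no

(3395/9719)
  = -(9719/3395)    [QR: both ≡ 3 mod 4, sign flips]
  = -(2929/3395)    [9719 ≡ 2929 mod 3395]
  = -(3395/2929)    [QR: 2929 ≡ 1 mod 4, sign kept]
  = -(466/2929)    [3395 ≡ 466 mod 2929]
  = -(233/2929)    [2929 ≡ 1 mod 8 ⇒ (2/2929) = +1]
  = -(2929/233)    [QR: 233 ≡ 1 mod 4, sign kept]
  = -(133/233)    [2929 ≡ 133 mod 233]
  = -(233/133)    [QR: 133 ≡ 1 mod 4, sign kept]
  = -(100/133)    [233 ≡ 100 mod 133]
  = -(25/133)    [133 ≡ 5 mod 8 ⇒ (2/133)^2 = +1]
  = -(133/25)    [QR: 25 ≡ 1 mod 4, sign kept]
  = -(8/25)    [133 ≡ 8 mod 25]
  = -(1/25)    [25 ≡ 1 mod 8 ⇒ (2/25)^3 = +1]
  = -1    [(1/25) = 1]
The Legendre symbol is -1, so x^2 ≡ 3395 (mod 9719) has no solution.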